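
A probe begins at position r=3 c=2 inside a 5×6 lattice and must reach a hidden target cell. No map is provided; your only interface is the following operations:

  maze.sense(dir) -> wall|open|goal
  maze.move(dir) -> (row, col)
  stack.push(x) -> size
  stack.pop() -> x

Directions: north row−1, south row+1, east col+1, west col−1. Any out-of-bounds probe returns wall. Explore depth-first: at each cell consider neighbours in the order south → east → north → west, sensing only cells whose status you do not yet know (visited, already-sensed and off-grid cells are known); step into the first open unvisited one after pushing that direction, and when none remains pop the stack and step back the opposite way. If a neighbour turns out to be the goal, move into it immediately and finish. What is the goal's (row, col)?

-> maze.sense(south)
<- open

-> stack.push(south)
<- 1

-> maze.move(south)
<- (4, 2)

-> maze.sense(east)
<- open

-> stack.push(east)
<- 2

-> maze.move(east)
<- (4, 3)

-> maze.sense(east)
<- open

-> stack.push(east)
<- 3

-> maze.move(east)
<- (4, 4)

-> maze.sense(east)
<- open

-> stack.push(east)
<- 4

-> maze.move(east)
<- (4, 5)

-> maze.sense(north)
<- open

-> stack.push(north)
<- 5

-> maze.move(north)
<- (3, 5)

-> maze.sense(north)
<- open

-> stack.push(north)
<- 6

-> maze.move(north)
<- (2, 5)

-> maze.sense(north)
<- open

-> stack.push(north)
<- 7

-> maze.move(north)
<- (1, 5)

-> maze.sense(north)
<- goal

-> maze.move(north)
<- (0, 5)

Answer: (0, 5)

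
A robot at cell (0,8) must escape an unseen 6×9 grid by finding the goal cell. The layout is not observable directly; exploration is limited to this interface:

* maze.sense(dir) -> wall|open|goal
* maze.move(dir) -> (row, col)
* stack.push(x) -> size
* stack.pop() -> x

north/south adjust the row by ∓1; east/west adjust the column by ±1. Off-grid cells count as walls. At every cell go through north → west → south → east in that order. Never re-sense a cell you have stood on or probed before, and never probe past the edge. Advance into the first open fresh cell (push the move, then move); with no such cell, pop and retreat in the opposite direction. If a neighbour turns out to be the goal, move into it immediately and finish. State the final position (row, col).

>>> maze.sense dir→west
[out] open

>>> stack.push x→west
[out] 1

>>> maze.move dir→west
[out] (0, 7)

>>> maze.sense dir→west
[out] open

>>> stack.push x→west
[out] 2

>>> maze.move dir→west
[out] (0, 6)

>>> maze.sense dir→west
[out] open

>>> stack.push x→west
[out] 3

>>> maze.move dir→west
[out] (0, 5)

>>> maze.sense dir→west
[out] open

>>> stack.push x→west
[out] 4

>>> maze.move dir→west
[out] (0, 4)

>>> maze.sense dir→west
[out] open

>>> stack.push x→west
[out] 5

>>> maze.move dir→west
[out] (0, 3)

>>> maze.sense dir→west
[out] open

>>> stack.push x→west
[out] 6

>>> maze.move dir→west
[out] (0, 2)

>>> maze.sense dir→west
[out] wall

>>> maze.sense dir→south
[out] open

>>> stack.push x→south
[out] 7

>>> maze.move dir→south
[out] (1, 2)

>>> maze.sense dir→west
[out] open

>>> stack.push x→west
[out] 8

>>> maze.move dir→west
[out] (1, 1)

>>> maze.sense dir→west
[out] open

>>> stack.push x→west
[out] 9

>>> maze.move dir→west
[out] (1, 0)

>>> maze.sense dir→north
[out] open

>>> stack.push x→north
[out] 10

>>> maze.move dir→north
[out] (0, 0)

>>> stack.pop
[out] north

>>> maze.move dir→south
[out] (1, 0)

>>> maze.sense dir→south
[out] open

>>> stack.push x→south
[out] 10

>>> maze.move dir→south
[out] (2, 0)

>>> maze.sense dir→south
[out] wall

>>> maze.sense dir→east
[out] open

>>> stack.push x→east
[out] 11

>>> maze.move dir→east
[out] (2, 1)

>>> maze.sense dir→south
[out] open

>>> stack.push x→south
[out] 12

>>> maze.move dir→south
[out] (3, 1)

>>> maze.sense dir→south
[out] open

>>> stack.push x→south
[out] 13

>>> maze.move dir→south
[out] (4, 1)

>>> maze.sense dir→west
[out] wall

>>> maze.sense dir→south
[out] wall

>>> maze.sense dir→east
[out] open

>>> stack.push x→east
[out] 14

>>> maze.move dir→east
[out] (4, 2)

>>> maze.sense dir→north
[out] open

>>> stack.push x→north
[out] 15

>>> maze.move dir→north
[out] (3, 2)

>>> maze.sense dir→north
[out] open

>>> stack.push x→north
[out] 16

>>> maze.move dir→north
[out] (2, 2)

>>> maze.sense dir→east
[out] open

>>> stack.push x→east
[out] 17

>>> maze.move dir→east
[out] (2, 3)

>>> maze.sense dir→north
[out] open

>>> stack.push x→north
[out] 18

>>> maze.move dir→north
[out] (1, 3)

>>> maze.sense dir→east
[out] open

>>> stack.push x→east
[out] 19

>>> maze.move dir→east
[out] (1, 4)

>>> maze.sense dir→south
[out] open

>>> stack.push x→south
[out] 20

>>> maze.move dir→south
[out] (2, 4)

>>> maze.sense dir→south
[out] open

>>> stack.push x→south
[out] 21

>>> maze.move dir→south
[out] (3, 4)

>>> maze.sense dir→west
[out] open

>>> stack.push x→west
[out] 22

>>> maze.move dir→west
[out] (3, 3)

>>> maze.sense dir→south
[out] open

>>> stack.push x→south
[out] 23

>>> maze.move dir→south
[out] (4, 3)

>>> maze.sense dir→south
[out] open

>>> stack.push x→south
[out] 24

>>> maze.move dir→south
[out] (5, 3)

>>> maze.sense dir→west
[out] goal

>>> maze.move dir→west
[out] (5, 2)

Answer: (5, 2)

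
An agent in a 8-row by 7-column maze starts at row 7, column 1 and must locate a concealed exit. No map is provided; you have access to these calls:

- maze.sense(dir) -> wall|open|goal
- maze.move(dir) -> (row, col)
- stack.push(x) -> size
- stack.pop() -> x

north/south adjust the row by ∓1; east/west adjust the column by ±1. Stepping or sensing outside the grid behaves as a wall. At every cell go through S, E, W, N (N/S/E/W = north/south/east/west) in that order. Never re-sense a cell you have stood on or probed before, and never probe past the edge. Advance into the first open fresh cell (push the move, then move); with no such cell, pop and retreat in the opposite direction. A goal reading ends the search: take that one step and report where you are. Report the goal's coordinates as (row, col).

[in] maze.sense dir='east'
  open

[in] stack.push x='east'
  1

[in] maze.move dir='east'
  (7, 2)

[in] maze.sense dir='east'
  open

[in] stack.push x='east'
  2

[in] maze.move dir='east'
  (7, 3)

[in] maze.sense dir='east'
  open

[in] stack.push x='east'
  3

[in] maze.move dir='east'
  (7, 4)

[in] maze.sense dir='east'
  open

[in] stack.push x='east'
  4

[in] maze.move dir='east'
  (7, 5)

[in] maze.sense dir='east'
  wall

[in] maze.sense dir='north'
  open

[in] stack.push x='north'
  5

[in] maze.move dir='north'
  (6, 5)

[in] maze.sense dir='east'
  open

[in] stack.push x='east'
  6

[in] maze.move dir='east'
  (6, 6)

[in] maze.sense dir='north'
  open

[in] stack.push x='north'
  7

[in] maze.move dir='north'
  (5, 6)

[in] maze.sense dir='west'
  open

[in] stack.push x='west'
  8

[in] maze.move dir='west'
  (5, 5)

[in] maze.sense dir='west'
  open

[in] stack.push x='west'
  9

[in] maze.move dir='west'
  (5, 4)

[in] maze.sense dir='south'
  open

[in] stack.push x='south'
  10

[in] maze.move dir='south'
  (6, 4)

[in] maze.sense dir='west'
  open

[in] stack.push x='west'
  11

[in] maze.move dir='west'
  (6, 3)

[in] maze.sense dir='west'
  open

[in] stack.push x='west'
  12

[in] maze.move dir='west'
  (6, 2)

[in] maze.sense dir='west'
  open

[in] stack.push x='west'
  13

[in] maze.move dir='west'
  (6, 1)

[in] maze.sense dir='west'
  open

[in] stack.push x='west'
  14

[in] maze.move dir='west'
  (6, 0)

[in] maze.sense dir='south'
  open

[in] stack.push x='south'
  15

[in] maze.move dir='south'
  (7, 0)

[in] stack.pop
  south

[in] maze.move dir='north'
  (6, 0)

[in] maze.sense dir='north'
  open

[in] stack.push x='north'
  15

[in] maze.move dir='north'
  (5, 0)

[in] maze.sense dir='east'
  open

[in] stack.push x='east'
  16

[in] maze.move dir='east'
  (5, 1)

[in] maze.sense dir='east'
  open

[in] stack.push x='east'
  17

[in] maze.move dir='east'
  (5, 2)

[in] maze.sense dir='east'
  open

[in] stack.push x='east'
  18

[in] maze.move dir='east'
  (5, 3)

[in] maze.sense dir='north'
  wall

[in] stack.pop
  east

[in] maze.move dir='west'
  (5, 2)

[in] maze.sense dir='north'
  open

[in] stack.push x='north'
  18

[in] maze.move dir='north'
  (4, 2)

[in] maze.sense dir='west'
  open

[in] stack.push x='west'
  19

[in] maze.move dir='west'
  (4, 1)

[in] maze.sense dir='west'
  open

[in] stack.push x='west'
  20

[in] maze.move dir='west'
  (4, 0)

[in] maze.sense dir='north'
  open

[in] stack.push x='north'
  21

[in] maze.move dir='north'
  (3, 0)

[in] maze.sense dir='east'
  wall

[in] maze.sense dir='north'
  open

[in] stack.push x='north'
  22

[in] maze.move dir='north'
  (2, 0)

[in] maze.sense dir='east'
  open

[in] stack.push x='east'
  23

[in] maze.move dir='east'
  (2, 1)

[in] maze.sense dir='east'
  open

[in] stack.push x='east'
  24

[in] maze.move dir='east'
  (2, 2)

[in] maze.sense dir='south'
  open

[in] stack.push x='south'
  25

[in] maze.move dir='south'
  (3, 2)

[in] maze.sense dir='east'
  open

[in] stack.push x='east'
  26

[in] maze.move dir='east'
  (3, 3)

[in] maze.sense dir='east'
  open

[in] stack.push x='east'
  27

[in] maze.move dir='east'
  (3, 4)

[in] maze.sense dir='south'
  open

[in] stack.push x='south'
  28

[in] maze.move dir='south'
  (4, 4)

[in] maze.sense dir='east'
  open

[in] stack.push x='east'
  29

[in] maze.move dir='east'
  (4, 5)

[in] maze.sense dir='east'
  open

[in] stack.push x='east'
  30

[in] maze.move dir='east'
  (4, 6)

[in] maze.sense dir='north'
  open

[in] stack.push x='north'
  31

[in] maze.move dir='north'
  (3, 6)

[in] maze.sense dir='west'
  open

[in] stack.push x='west'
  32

[in] maze.move dir='west'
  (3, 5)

[in] maze.sense dir='north'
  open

[in] stack.push x='north'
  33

[in] maze.move dir='north'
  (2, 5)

[in] maze.sense dir='east'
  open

[in] stack.push x='east'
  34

[in] maze.move dir='east'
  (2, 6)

[in] maze.sense dir='north'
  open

[in] stack.push x='north'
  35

[in] maze.move dir='north'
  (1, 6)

[in] maze.sense dir='west'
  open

[in] stack.push x='west'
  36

[in] maze.move dir='west'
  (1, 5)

[in] maze.sense dir='west'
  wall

[in] maze.sense dir='north'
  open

[in] stack.push x='north'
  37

[in] maze.move dir='north'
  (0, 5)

[in] maze.sense dir='east'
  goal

[in] maze.move dir='east'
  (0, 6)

Answer: (0, 6)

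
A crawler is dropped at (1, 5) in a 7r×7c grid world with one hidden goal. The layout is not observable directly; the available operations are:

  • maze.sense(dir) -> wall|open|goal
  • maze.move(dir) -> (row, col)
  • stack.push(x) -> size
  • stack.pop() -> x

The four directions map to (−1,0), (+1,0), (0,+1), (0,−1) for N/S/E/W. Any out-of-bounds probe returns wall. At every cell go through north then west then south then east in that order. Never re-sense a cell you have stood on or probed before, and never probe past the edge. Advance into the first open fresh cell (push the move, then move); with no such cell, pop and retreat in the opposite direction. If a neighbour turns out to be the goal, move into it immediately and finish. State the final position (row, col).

Action: sense[dir=north]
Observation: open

Action: push[x=north]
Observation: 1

Action: move[dir=north]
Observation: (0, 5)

Action: sense[dir=west]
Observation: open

Action: push[x=west]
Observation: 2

Action: move[dir=west]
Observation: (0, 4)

Action: sense[dir=west]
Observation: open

Action: push[x=west]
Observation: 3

Action: move[dir=west]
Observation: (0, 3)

Action: sense[dir=west]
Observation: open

Action: push[x=west]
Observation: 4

Action: move[dir=west]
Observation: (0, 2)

Action: sense[dir=west]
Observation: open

Action: push[x=west]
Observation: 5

Action: move[dir=west]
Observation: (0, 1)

Action: sense[dir=west]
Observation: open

Action: push[x=west]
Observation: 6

Action: move[dir=west]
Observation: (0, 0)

Action: sense[dir=south]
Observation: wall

Action: pop[]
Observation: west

Action: move[dir=east]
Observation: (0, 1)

Action: sense[dir=south]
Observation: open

Action: push[x=south]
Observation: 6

Action: move[dir=south]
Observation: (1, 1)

Action: sense[dir=south]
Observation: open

Action: push[x=south]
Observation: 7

Action: move[dir=south]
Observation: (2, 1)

Action: sense[dir=west]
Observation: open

Action: push[x=west]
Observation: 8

Action: move[dir=west]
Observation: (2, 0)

Action: sense[dir=south]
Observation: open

Action: push[x=south]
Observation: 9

Action: move[dir=south]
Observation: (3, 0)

Action: sense[dir=south]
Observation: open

Action: push[x=south]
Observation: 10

Action: move[dir=south]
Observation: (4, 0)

Action: sense[dir=south]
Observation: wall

Action: sense[dir=east]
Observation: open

Action: push[x=east]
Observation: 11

Action: move[dir=east]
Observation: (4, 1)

Action: sense[dir=north]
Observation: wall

Action: sense[dir=south]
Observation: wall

Action: sense[dir=east]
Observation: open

Action: push[x=east]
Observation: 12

Action: move[dir=east]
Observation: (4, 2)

Action: sense[dir=north]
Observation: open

Action: push[x=north]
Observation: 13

Action: move[dir=north]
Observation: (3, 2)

Action: sense[dir=north]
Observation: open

Action: push[x=north]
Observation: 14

Action: move[dir=north]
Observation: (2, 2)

Action: sense[dir=north]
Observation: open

Action: push[x=north]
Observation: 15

Action: move[dir=north]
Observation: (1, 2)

Action: sense[dir=east]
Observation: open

Action: push[x=east]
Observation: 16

Action: move[dir=east]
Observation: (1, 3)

Action: sense[dir=south]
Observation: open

Action: push[x=south]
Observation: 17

Action: move[dir=south]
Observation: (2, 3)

Action: sense[dir=south]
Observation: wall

Action: sense[dir=east]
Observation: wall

Action: pop[]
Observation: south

Action: move[dir=north]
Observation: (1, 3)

Action: sense[dir=east]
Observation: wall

Action: pop[]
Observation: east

Action: move[dir=west]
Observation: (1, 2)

Action: pop[]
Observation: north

Action: move[dir=south]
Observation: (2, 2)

Action: pop[]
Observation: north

Action: move[dir=south]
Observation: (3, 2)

Action: pop[]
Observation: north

Action: move[dir=south]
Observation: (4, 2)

Action: sense[dir=south]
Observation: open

Action: push[x=south]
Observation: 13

Action: move[dir=south]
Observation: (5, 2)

Action: sense[dir=south]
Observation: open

Action: push[x=south]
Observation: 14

Action: move[dir=south]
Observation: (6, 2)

Action: sense[dir=west]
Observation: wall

Action: sense[dir=east]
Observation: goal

Action: move[dir=east]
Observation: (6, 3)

Answer: (6, 3)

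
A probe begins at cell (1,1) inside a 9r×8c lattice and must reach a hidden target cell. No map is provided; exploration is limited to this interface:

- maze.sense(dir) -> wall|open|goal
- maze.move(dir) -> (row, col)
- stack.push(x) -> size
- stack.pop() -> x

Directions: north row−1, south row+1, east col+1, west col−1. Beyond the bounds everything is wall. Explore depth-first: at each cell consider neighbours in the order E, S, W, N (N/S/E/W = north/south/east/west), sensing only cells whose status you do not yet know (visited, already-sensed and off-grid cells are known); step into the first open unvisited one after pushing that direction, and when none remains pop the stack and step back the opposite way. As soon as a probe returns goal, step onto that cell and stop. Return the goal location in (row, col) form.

-> sense(dir='east')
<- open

-> push(x='east')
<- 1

-> move(dir='east')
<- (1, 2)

-> sense(dir='east')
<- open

-> push(x='east')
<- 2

-> move(dir='east')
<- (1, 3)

-> sense(dir='east')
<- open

-> push(x='east')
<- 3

-> move(dir='east')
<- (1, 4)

-> sense(dir='east')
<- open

-> push(x='east')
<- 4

-> move(dir='east')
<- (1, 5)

-> sense(dir='east')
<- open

-> push(x='east')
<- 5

-> move(dir='east')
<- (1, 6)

-> sense(dir='east')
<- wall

-> sense(dir='south')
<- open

-> push(x='south')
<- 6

-> move(dir='south')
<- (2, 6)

-> sense(dir='east')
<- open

-> push(x='east')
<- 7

-> move(dir='east')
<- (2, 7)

-> sense(dir='south')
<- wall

-> pop()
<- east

-> move(dir='west')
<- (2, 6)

-> sense(dir='south')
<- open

-> push(x='south')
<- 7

-> move(dir='south')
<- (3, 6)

-> sense(dir='south')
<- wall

-> sense(dir='west')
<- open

-> push(x='west')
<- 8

-> move(dir='west')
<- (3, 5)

-> sense(dir='south')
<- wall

-> sense(dir='west')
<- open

-> push(x='west')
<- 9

-> move(dir='west')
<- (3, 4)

-> sense(dir='south')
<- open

-> push(x='south')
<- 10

-> move(dir='south')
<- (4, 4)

-> sense(dir='south')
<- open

-> push(x='south')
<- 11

-> move(dir='south')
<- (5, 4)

-> sense(dir='east')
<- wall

-> sense(dir='south')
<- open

-> push(x='south')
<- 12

-> move(dir='south')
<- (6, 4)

-> sense(dir='east')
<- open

-> push(x='east')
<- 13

-> move(dir='east')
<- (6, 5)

-> sense(dir='east')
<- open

-> push(x='east')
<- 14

-> move(dir='east')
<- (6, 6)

-> sense(dir='east')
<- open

-> push(x='east')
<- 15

-> move(dir='east')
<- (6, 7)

-> sense(dir='south')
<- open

-> push(x='south')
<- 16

-> move(dir='south')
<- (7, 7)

-> sense(dir='south')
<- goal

-> move(dir='south')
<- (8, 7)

Answer: (8, 7)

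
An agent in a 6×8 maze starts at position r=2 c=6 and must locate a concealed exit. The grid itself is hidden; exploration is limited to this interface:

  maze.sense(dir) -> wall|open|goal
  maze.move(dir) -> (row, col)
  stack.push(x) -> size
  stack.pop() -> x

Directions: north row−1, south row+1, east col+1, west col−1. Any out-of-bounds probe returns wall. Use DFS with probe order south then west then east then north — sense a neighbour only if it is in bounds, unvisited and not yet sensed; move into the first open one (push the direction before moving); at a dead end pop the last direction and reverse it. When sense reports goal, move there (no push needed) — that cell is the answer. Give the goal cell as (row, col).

I use maze.sense on dir→south, and get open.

Next I call stack.push on x→south, yielding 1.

I use maze.move on dir→south, — result: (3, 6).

Calling maze.sense on dir→south, which returns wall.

I invoke maze.sense on dir→west, → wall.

Calling maze.sense on dir→east, — result: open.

Now I run stack.push on x→east, — result: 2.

Using maze.move on dir→east, → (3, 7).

Then maze.sense on dir→south, — result: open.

I call stack.push on x→south, and observe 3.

I invoke maze.move on dir→south, yielding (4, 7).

Now I run maze.sense on dir→south, → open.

I run stack.push on x→south, which returns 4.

Then maze.move on dir→south, → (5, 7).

Now I run maze.sense on dir→west, : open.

I invoke stack.push on x→west, and get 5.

I invoke maze.move on dir→west, and observe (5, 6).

Invoking maze.sense on dir→west, : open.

I try stack.push on x→west, and see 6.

I use maze.move on dir→west, and get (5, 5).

Using maze.sense on dir→west, which returns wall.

I use maze.sense on dir→north, and get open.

I call stack.push on x→north, and see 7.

I invoke maze.move on dir→north, — result: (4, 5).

Next I call maze.sense on dir→west, and get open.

I try stack.push on x→west, and observe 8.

I call maze.move on dir→west, : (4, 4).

Then maze.sense on dir→west, and see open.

Next I call stack.push on x→west, → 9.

I call maze.move on dir→west, yielding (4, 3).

Using maze.sense on dir→south, — result: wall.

I run maze.sense on dir→west, yielding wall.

I run maze.sense on dir→north, → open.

I run stack.push on x→north, — result: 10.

Next I call maze.move on dir→north, : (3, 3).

I run maze.sense on dir→west, and observe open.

Now I run stack.push on x→west, and see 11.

I use maze.move on dir→west, → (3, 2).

Calling maze.sense on dir→west, : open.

Invoking stack.push on x→west, which returns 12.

I invoke maze.move on dir→west, which returns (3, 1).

I try maze.sense on dir→south, and observe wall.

I try maze.sense on dir→west, which returns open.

I invoke stack.push on x→west, and observe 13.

I run maze.move on dir→west, : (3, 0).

I run maze.sense on dir→south, : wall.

I use maze.sense on dir→north, and get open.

Now I run stack.push on x→north, → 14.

I invoke maze.move on dir→north, yielding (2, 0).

Calling maze.sense on dir→east, and get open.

I try stack.push on x→east, giving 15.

Next I call maze.move on dir→east, : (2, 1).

Now I run maze.sense on dir→east, yielding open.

I use stack.push on x→east, which returns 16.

I invoke maze.move on dir→east, which returns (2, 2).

Invoking maze.sense on dir→east, — result: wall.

Using maze.sense on dir→north, : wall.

Next I call stack.pop(), yielding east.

Calling maze.move on dir→west, which returns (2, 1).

I try maze.sense on dir→north, : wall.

Calling stack.pop, yielding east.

I use maze.move on dir→west, → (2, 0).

Calling maze.sense on dir→north, which returns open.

Then stack.push on x→north, which returns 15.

I call maze.move on dir→north, and observe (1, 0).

I call maze.sense on dir→north, and get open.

Using stack.push on x→north, → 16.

Invoking maze.move on dir→north, giving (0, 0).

I try maze.sense on dir→east, : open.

I run stack.push on x→east, and get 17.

I use maze.move on dir→east, and see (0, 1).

Using maze.sense on dir→east, → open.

Next I call stack.push on x→east, and see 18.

Using maze.move on dir→east, — result: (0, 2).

I run maze.sense on dir→east, which returns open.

Using stack.push on x→east, and observe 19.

Using maze.move on dir→east, → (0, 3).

Next I call maze.sense on dir→south, and see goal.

I use maze.move on dir→south, — result: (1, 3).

Answer: (1, 3)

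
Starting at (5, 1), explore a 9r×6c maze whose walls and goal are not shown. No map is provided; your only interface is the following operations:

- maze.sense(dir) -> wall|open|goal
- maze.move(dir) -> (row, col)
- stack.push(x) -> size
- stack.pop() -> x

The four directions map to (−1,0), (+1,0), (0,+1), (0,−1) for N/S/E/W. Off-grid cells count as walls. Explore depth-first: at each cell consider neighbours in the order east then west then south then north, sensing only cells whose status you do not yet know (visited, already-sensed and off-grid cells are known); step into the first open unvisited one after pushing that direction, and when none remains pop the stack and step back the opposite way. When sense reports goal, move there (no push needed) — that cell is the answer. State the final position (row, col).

! maze.sense(dir: east) == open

! stack.push(x: east) == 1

! maze.move(dir: east) == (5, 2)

! maze.sense(dir: east) == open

! stack.push(x: east) == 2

! maze.move(dir: east) == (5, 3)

! maze.sense(dir: east) == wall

! maze.sense(dir: south) == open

! stack.push(x: south) == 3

! maze.move(dir: south) == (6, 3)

! maze.sense(dir: east) == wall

! maze.sense(dir: west) == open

! stack.push(x: west) == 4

! maze.move(dir: west) == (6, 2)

! maze.sense(dir: west) == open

! stack.push(x: west) == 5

! maze.move(dir: west) == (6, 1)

! maze.sense(dir: west) == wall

! maze.sense(dir: south) == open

! stack.push(x: south) == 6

! maze.move(dir: south) == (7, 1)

! maze.sense(dir: east) == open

! stack.push(x: east) == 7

! maze.move(dir: east) == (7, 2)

! maze.sense(dir: east) == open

! stack.push(x: east) == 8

! maze.move(dir: east) == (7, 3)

! maze.sense(dir: east) == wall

! maze.sense(dir: south) == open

! stack.push(x: south) == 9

! maze.move(dir: south) == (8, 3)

! maze.sense(dir: east) == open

! stack.push(x: east) == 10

! maze.move(dir: east) == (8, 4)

! maze.sense(dir: east) == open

! stack.push(x: east) == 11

! maze.move(dir: east) == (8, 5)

! maze.sense(dir: north) == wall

! stack.pop() == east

! maze.move(dir: west) == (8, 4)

! stack.pop() == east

! maze.move(dir: west) == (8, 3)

! maze.sense(dir: west) == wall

! stack.pop() == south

! maze.move(dir: north) == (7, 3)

! stack.pop() == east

! maze.move(dir: west) == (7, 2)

! stack.pop() == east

! maze.move(dir: west) == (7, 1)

! maze.sense(dir: west) == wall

! maze.sense(dir: south) == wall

! stack.pop() == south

! maze.move(dir: north) == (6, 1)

! stack.pop() == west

! maze.move(dir: east) == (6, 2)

! stack.pop() == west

! maze.move(dir: east) == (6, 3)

! stack.pop() == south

! maze.move(dir: north) == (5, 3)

! maze.sense(dir: north) == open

! stack.push(x: north) == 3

! maze.move(dir: north) == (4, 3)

! maze.sense(dir: east) == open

! stack.push(x: east) == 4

! maze.move(dir: east) == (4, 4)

! maze.sense(dir: east) == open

! stack.push(x: east) == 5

! maze.move(dir: east) == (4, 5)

! maze.sense(dir: south) == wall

! maze.sense(dir: north) == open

! stack.push(x: north) == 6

! maze.move(dir: north) == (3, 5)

! maze.sense(dir: west) == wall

! maze.sense(dir: north) == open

! stack.push(x: north) == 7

! maze.move(dir: north) == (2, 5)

! maze.sense(dir: west) == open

! stack.push(x: west) == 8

! maze.move(dir: west) == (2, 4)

! maze.sense(dir: west) == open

! stack.push(x: west) == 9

! maze.move(dir: west) == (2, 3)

! maze.sense(dir: west) == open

! stack.push(x: west) == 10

! maze.move(dir: west) == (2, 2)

! maze.sense(dir: west) == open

! stack.push(x: west) == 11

! maze.move(dir: west) == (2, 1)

! maze.sense(dir: west) == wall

! maze.sense(dir: south) == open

! stack.push(x: south) == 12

! maze.move(dir: south) == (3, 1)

! maze.sense(dir: east) == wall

! maze.sense(dir: west) == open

! stack.push(x: west) == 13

! maze.move(dir: west) == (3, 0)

! maze.sense(dir: south) == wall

! stack.pop() == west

! maze.move(dir: east) == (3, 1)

! maze.sense(dir: south) == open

! stack.push(x: south) == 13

! maze.move(dir: south) == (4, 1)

! maze.sense(dir: east) == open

! stack.push(x: east) == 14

! maze.move(dir: east) == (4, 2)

! stack.pop() == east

! maze.move(dir: west) == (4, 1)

! stack.pop() == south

! maze.move(dir: north) == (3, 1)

! stack.pop() == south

! maze.move(dir: north) == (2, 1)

! maze.sense(dir: north) == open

! stack.push(x: north) == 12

! maze.move(dir: north) == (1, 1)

! maze.sense(dir: east) == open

! stack.push(x: east) == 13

! maze.move(dir: east) == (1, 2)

! maze.sense(dir: east) == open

! stack.push(x: east) == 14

! maze.move(dir: east) == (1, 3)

! maze.sense(dir: east) == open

! stack.push(x: east) == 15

! maze.move(dir: east) == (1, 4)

! maze.sense(dir: east) == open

! stack.push(x: east) == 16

! maze.move(dir: east) == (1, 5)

! maze.sense(dir: north) == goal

! maze.move(dir: north) == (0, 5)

Answer: (0, 5)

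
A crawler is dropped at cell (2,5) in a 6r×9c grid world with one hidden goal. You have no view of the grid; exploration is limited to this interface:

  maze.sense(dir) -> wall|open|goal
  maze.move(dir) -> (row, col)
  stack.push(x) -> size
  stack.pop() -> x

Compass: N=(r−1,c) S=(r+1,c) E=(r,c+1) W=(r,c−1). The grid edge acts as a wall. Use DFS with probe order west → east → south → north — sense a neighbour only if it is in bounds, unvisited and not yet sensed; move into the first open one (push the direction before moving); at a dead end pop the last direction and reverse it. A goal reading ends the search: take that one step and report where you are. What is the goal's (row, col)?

→ maze.sense(dir=west)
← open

→ stack.push(x=west)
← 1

→ maze.move(dir=west)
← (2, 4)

→ maze.sense(dir=west)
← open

→ stack.push(x=west)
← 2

→ maze.move(dir=west)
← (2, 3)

→ maze.sense(dir=west)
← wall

→ maze.sense(dir=south)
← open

→ stack.push(x=south)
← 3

→ maze.move(dir=south)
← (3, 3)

→ maze.sense(dir=west)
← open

→ stack.push(x=west)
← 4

→ maze.move(dir=west)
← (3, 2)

→ maze.sense(dir=west)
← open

→ stack.push(x=west)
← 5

→ maze.move(dir=west)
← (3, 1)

→ maze.sense(dir=west)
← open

→ stack.push(x=west)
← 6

→ maze.move(dir=west)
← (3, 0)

→ maze.sense(dir=south)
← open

→ stack.push(x=south)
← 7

→ maze.move(dir=south)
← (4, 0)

→ maze.sense(dir=east)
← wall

→ maze.sense(dir=south)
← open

→ stack.push(x=south)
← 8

→ maze.move(dir=south)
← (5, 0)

→ maze.sense(dir=east)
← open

→ stack.push(x=east)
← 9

→ maze.move(dir=east)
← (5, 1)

→ maze.sense(dir=east)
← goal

→ maze.move(dir=east)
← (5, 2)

Answer: (5, 2)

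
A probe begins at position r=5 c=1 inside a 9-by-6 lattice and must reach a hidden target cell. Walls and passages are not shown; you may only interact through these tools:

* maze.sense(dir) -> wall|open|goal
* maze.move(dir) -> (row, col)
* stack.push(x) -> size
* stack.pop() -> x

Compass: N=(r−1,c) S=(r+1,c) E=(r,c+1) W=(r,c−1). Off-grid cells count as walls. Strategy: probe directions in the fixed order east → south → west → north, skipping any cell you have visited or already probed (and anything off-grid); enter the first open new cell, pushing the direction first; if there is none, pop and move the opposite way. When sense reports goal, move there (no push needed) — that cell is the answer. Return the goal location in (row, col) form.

Now I run maze.sense passing dir=east, — result: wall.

I invoke maze.sense passing dir=south, — result: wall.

Then maze.sense passing dir=west, : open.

I try stack.push passing x=west, → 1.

I try maze.move passing dir=west, yielding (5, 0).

Now I run maze.sense passing dir=south, → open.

I invoke stack.push passing x=south, → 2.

I use maze.move passing dir=south, and see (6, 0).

Invoking maze.sense passing dir=south, — result: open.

Invoking stack.push passing x=south, giving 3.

Calling maze.move passing dir=south, and see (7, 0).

I use maze.sense passing dir=east, and get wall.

Calling maze.sense passing dir=south, giving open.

Invoking stack.push passing x=south, and observe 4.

Then maze.move passing dir=south, and get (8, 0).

I try maze.sense passing dir=east, — result: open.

I invoke stack.push passing x=east, yielding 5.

I try maze.move passing dir=east, giving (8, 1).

Now I run maze.sense passing dir=east, — result: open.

Using stack.push passing x=east, — result: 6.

Calling maze.move passing dir=east, — result: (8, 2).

Next I call maze.sense passing dir=east, and get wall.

Now I run maze.sense passing dir=north, giving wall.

Next I call stack.pop(), → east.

I call maze.move passing dir=west, yielding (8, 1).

I invoke stack.pop, → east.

I call maze.move passing dir=west, — result: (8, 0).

Using stack.pop, giving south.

Now I run maze.move passing dir=north, and get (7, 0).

I call stack.pop, which returns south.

I try maze.move passing dir=north, → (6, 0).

Now I run stack.pop, — result: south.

I try maze.move passing dir=north, and observe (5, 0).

I try maze.sense passing dir=north, — result: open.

Next I call stack.push passing x=north, giving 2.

Now I run maze.move passing dir=north, and get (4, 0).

Using maze.sense passing dir=east, : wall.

I use maze.sense passing dir=north, : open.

I use stack.push passing x=north, and get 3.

Invoking maze.move passing dir=north, — result: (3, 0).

Calling maze.sense passing dir=east, : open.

Next I call stack.push passing x=east, and see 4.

Calling maze.move passing dir=east, : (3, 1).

Then maze.sense passing dir=east, : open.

Next I call stack.push passing x=east, → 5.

Using maze.move passing dir=east, and get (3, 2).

Invoking maze.sense passing dir=east, and see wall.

Then maze.sense passing dir=south, and get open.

Next I call stack.push passing x=south, which returns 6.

I call maze.move passing dir=south, — result: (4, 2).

Then maze.sense passing dir=east, which returns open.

Now I run stack.push passing x=east, and get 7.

I invoke maze.move passing dir=east, : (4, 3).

Calling maze.sense passing dir=east, — result: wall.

I use maze.sense passing dir=south, and get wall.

I run stack.pop, which returns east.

I try maze.move passing dir=west, : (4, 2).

Now I run stack.pop, and see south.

I use maze.move passing dir=north, and observe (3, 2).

I try maze.sense passing dir=north, — result: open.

Calling stack.push passing x=north, and see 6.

Next I call maze.move passing dir=north, : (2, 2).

I call maze.sense passing dir=east, giving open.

Next I call stack.push passing x=east, and observe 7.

Now I run maze.move passing dir=east, → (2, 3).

I run maze.sense passing dir=east, yielding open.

Using stack.push passing x=east, and observe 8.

Using maze.move passing dir=east, yielding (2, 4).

Next I call maze.sense passing dir=east, which returns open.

Now I run stack.push passing x=east, giving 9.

Now I run maze.move passing dir=east, and see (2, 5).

Now I run maze.sense passing dir=south, which returns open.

Invoking stack.push passing x=south, and observe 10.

I try maze.move passing dir=south, → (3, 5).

I call maze.sense passing dir=south, which returns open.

I run stack.push passing x=south, → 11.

I call maze.move passing dir=south, which returns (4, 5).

I run maze.sense passing dir=south, → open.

Calling stack.push passing x=south, — result: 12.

Calling maze.move passing dir=south, and observe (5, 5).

I call maze.sense passing dir=south, : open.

I run stack.push passing x=south, and get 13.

Then maze.move passing dir=south, : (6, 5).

Now I run maze.sense passing dir=south, which returns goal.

Now I run maze.move passing dir=south, and observe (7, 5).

Answer: (7, 5)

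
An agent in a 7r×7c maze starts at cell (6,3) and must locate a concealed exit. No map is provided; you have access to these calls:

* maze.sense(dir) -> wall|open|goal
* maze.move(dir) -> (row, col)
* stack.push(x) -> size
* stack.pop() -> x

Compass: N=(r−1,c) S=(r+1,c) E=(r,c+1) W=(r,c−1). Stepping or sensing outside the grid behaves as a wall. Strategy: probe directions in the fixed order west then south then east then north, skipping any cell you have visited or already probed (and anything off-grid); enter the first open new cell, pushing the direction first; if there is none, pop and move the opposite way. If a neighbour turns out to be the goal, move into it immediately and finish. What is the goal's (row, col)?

Action: maze.sense[dir=west]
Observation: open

Action: stack.push[x=west]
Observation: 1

Action: maze.move[dir=west]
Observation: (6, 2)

Action: maze.sense[dir=west]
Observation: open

Action: stack.push[x=west]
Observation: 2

Action: maze.move[dir=west]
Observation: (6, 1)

Action: maze.sense[dir=west]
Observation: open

Action: stack.push[x=west]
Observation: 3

Action: maze.move[dir=west]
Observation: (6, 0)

Action: maze.sense[dir=north]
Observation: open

Action: stack.push[x=north]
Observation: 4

Action: maze.move[dir=north]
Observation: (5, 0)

Action: maze.sense[dir=east]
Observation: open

Action: stack.push[x=east]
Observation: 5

Action: maze.move[dir=east]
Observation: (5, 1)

Action: maze.sense[dir=east]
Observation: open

Action: stack.push[x=east]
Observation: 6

Action: maze.move[dir=east]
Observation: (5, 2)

Action: maze.sense[dir=east]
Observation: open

Action: stack.push[x=east]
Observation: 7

Action: maze.move[dir=east]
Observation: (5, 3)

Action: maze.sense[dir=east]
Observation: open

Action: stack.push[x=east]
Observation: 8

Action: maze.move[dir=east]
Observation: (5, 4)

Action: maze.sense[dir=south]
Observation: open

Action: stack.push[x=south]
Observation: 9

Action: maze.move[dir=south]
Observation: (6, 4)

Action: maze.sense[dir=east]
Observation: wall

Action: stack.pop[]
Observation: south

Action: maze.move[dir=north]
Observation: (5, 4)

Action: maze.sense[dir=east]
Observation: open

Action: stack.push[x=east]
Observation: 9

Action: maze.move[dir=east]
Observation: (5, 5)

Action: maze.sense[dir=east]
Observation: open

Action: stack.push[x=east]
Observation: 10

Action: maze.move[dir=east]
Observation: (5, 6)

Action: maze.sense[dir=south]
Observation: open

Action: stack.push[x=south]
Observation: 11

Action: maze.move[dir=south]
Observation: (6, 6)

Action: stack.pop[]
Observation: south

Action: maze.move[dir=north]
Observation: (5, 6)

Action: maze.sense[dir=north]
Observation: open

Action: stack.push[x=north]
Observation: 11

Action: maze.move[dir=north]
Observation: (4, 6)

Action: maze.sense[dir=west]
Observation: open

Action: stack.push[x=west]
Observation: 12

Action: maze.move[dir=west]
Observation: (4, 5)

Action: maze.sense[dir=west]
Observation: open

Action: stack.push[x=west]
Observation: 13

Action: maze.move[dir=west]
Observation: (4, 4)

Action: maze.sense[dir=west]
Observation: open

Action: stack.push[x=west]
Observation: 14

Action: maze.move[dir=west]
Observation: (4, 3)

Action: maze.sense[dir=west]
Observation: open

Action: stack.push[x=west]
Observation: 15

Action: maze.move[dir=west]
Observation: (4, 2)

Action: maze.sense[dir=west]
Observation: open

Action: stack.push[x=west]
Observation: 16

Action: maze.move[dir=west]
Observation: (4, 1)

Action: maze.sense[dir=west]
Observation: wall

Action: maze.sense[dir=north]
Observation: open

Action: stack.push[x=north]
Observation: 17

Action: maze.move[dir=north]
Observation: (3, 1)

Action: maze.sense[dir=west]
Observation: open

Action: stack.push[x=west]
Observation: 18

Action: maze.move[dir=west]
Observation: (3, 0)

Action: maze.sense[dir=north]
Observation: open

Action: stack.push[x=north]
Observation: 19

Action: maze.move[dir=north]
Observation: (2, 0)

Action: maze.sense[dir=east]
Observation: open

Action: stack.push[x=east]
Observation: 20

Action: maze.move[dir=east]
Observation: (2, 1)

Action: maze.sense[dir=east]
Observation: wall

Action: maze.sense[dir=north]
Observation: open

Action: stack.push[x=north]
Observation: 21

Action: maze.move[dir=north]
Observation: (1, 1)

Action: maze.sense[dir=west]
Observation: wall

Action: maze.sense[dir=east]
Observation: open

Action: stack.push[x=east]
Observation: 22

Action: maze.move[dir=east]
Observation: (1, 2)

Action: maze.sense[dir=east]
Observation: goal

Action: maze.move[dir=east]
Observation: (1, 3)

Answer: (1, 3)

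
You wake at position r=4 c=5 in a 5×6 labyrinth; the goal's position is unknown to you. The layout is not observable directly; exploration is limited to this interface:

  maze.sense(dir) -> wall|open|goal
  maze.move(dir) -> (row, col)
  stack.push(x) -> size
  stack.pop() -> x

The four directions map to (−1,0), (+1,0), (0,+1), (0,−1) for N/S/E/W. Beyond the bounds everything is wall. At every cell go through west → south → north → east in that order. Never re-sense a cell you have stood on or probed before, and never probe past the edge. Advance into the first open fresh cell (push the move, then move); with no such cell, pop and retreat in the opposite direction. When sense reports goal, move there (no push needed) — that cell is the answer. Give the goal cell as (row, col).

>>> maze.sense dir=west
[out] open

>>> stack.push x=west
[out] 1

>>> maze.move dir=west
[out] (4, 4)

>>> maze.sense dir=west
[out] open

>>> stack.push x=west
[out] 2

>>> maze.move dir=west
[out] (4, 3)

>>> maze.sense dir=west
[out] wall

>>> maze.sense dir=north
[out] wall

>>> stack.pop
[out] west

>>> maze.move dir=east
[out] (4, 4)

>>> maze.sense dir=north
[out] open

>>> stack.push x=north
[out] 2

>>> maze.move dir=north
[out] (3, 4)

>>> maze.sense dir=north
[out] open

>>> stack.push x=north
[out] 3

>>> maze.move dir=north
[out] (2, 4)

>>> maze.sense dir=west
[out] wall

>>> maze.sense dir=north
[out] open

>>> stack.push x=north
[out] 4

>>> maze.move dir=north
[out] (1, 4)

>>> maze.sense dir=west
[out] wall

>>> maze.sense dir=north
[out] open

>>> stack.push x=north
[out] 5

>>> maze.move dir=north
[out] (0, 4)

>>> maze.sense dir=west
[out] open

>>> stack.push x=west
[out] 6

>>> maze.move dir=west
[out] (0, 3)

>>> maze.sense dir=west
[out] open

>>> stack.push x=west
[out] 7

>>> maze.move dir=west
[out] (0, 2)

>>> maze.sense dir=west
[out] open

>>> stack.push x=west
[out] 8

>>> maze.move dir=west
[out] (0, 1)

>>> maze.sense dir=west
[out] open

>>> stack.push x=west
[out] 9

>>> maze.move dir=west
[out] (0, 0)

>>> maze.sense dir=south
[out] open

>>> stack.push x=south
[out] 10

>>> maze.move dir=south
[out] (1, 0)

>>> maze.sense dir=south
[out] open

>>> stack.push x=south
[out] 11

>>> maze.move dir=south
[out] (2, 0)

>>> maze.sense dir=south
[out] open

>>> stack.push x=south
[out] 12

>>> maze.move dir=south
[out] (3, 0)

>>> maze.sense dir=south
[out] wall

>>> maze.sense dir=east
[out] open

>>> stack.push x=east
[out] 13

>>> maze.move dir=east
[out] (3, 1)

>>> maze.sense dir=south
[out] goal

>>> maze.move dir=south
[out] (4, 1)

Answer: (4, 1)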